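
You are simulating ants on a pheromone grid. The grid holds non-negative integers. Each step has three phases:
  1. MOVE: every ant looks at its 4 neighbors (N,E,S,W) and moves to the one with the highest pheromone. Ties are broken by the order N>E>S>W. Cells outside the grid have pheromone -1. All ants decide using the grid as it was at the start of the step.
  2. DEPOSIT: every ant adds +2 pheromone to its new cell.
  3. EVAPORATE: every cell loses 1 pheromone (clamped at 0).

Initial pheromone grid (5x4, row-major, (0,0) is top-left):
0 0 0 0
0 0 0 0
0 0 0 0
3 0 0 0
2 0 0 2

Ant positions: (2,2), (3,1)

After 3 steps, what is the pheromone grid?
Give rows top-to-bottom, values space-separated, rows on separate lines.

After step 1: ants at (1,2),(3,0)
  0 0 0 0
  0 0 1 0
  0 0 0 0
  4 0 0 0
  1 0 0 1
After step 2: ants at (0,2),(4,0)
  0 0 1 0
  0 0 0 0
  0 0 0 0
  3 0 0 0
  2 0 0 0
After step 3: ants at (0,3),(3,0)
  0 0 0 1
  0 0 0 0
  0 0 0 0
  4 0 0 0
  1 0 0 0

0 0 0 1
0 0 0 0
0 0 0 0
4 0 0 0
1 0 0 0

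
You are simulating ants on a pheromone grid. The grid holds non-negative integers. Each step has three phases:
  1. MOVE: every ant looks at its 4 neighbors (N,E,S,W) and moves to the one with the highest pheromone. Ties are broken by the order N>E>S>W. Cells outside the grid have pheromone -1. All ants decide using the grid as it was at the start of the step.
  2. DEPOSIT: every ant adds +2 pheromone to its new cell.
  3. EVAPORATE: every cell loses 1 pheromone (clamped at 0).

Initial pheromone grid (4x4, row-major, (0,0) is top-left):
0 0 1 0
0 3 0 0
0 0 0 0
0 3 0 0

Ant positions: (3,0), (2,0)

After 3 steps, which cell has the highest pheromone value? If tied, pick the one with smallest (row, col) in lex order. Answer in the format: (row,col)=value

Step 1: ant0:(3,0)->E->(3,1) | ant1:(2,0)->N->(1,0)
  grid max=4 at (3,1)
Step 2: ant0:(3,1)->N->(2,1) | ant1:(1,0)->E->(1,1)
  grid max=3 at (1,1)
Step 3: ant0:(2,1)->N->(1,1) | ant1:(1,1)->S->(2,1)
  grid max=4 at (1,1)
Final grid:
  0 0 0 0
  0 4 0 0
  0 2 0 0
  0 2 0 0
Max pheromone 4 at (1,1)

Answer: (1,1)=4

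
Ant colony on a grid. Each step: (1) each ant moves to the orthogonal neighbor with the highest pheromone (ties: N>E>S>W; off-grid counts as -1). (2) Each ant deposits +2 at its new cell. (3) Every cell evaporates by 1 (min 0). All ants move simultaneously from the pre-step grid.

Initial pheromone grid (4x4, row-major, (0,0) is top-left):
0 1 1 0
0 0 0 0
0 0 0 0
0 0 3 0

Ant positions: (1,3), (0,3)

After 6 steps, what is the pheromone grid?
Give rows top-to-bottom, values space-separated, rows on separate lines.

After step 1: ants at (0,3),(0,2)
  0 0 2 1
  0 0 0 0
  0 0 0 0
  0 0 2 0
After step 2: ants at (0,2),(0,3)
  0 0 3 2
  0 0 0 0
  0 0 0 0
  0 0 1 0
After step 3: ants at (0,3),(0,2)
  0 0 4 3
  0 0 0 0
  0 0 0 0
  0 0 0 0
After step 4: ants at (0,2),(0,3)
  0 0 5 4
  0 0 0 0
  0 0 0 0
  0 0 0 0
After step 5: ants at (0,3),(0,2)
  0 0 6 5
  0 0 0 0
  0 0 0 0
  0 0 0 0
After step 6: ants at (0,2),(0,3)
  0 0 7 6
  0 0 0 0
  0 0 0 0
  0 0 0 0

0 0 7 6
0 0 0 0
0 0 0 0
0 0 0 0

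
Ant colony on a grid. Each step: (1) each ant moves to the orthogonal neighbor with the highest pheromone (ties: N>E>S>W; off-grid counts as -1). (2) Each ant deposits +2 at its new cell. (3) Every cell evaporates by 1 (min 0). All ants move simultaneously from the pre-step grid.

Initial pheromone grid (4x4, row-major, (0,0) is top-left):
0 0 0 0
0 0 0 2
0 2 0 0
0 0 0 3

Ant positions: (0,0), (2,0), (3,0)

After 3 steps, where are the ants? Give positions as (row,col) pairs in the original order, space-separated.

Step 1: ant0:(0,0)->E->(0,1) | ant1:(2,0)->E->(2,1) | ant2:(3,0)->N->(2,0)
  grid max=3 at (2,1)
Step 2: ant0:(0,1)->E->(0,2) | ant1:(2,1)->W->(2,0) | ant2:(2,0)->E->(2,1)
  grid max=4 at (2,1)
Step 3: ant0:(0,2)->E->(0,3) | ant1:(2,0)->E->(2,1) | ant2:(2,1)->W->(2,0)
  grid max=5 at (2,1)

(0,3) (2,1) (2,0)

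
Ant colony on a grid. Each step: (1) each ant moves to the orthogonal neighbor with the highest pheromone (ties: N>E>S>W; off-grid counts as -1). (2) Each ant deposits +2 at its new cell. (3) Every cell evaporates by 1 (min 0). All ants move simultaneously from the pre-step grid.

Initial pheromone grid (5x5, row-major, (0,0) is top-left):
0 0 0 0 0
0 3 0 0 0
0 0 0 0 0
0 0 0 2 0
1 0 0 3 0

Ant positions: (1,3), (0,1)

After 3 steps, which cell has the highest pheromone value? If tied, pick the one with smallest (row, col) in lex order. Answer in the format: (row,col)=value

Answer: (1,1)=4

Derivation:
Step 1: ant0:(1,3)->N->(0,3) | ant1:(0,1)->S->(1,1)
  grid max=4 at (1,1)
Step 2: ant0:(0,3)->E->(0,4) | ant1:(1,1)->N->(0,1)
  grid max=3 at (1,1)
Step 3: ant0:(0,4)->S->(1,4) | ant1:(0,1)->S->(1,1)
  grid max=4 at (1,1)
Final grid:
  0 0 0 0 0
  0 4 0 0 1
  0 0 0 0 0
  0 0 0 0 0
  0 0 0 0 0
Max pheromone 4 at (1,1)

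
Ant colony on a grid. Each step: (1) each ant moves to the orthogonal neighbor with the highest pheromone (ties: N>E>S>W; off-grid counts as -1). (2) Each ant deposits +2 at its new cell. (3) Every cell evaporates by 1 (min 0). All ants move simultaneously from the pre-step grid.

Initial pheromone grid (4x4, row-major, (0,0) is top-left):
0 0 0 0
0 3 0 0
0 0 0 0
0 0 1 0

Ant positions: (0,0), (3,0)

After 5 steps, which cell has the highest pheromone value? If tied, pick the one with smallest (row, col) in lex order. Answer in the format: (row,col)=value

Step 1: ant0:(0,0)->E->(0,1) | ant1:(3,0)->N->(2,0)
  grid max=2 at (1,1)
Step 2: ant0:(0,1)->S->(1,1) | ant1:(2,0)->N->(1,0)
  grid max=3 at (1,1)
Step 3: ant0:(1,1)->W->(1,0) | ant1:(1,0)->E->(1,1)
  grid max=4 at (1,1)
Step 4: ant0:(1,0)->E->(1,1) | ant1:(1,1)->W->(1,0)
  grid max=5 at (1,1)
Step 5: ant0:(1,1)->W->(1,0) | ant1:(1,0)->E->(1,1)
  grid max=6 at (1,1)
Final grid:
  0 0 0 0
  4 6 0 0
  0 0 0 0
  0 0 0 0
Max pheromone 6 at (1,1)

Answer: (1,1)=6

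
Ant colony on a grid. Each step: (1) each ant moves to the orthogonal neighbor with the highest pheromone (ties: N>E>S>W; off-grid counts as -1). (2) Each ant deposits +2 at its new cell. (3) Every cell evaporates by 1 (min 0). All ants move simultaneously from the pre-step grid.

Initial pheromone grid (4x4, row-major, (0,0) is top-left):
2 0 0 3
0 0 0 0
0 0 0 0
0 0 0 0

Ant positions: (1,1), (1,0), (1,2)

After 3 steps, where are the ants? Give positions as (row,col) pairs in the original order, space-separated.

Step 1: ant0:(1,1)->N->(0,1) | ant1:(1,0)->N->(0,0) | ant2:(1,2)->N->(0,2)
  grid max=3 at (0,0)
Step 2: ant0:(0,1)->W->(0,0) | ant1:(0,0)->E->(0,1) | ant2:(0,2)->E->(0,3)
  grid max=4 at (0,0)
Step 3: ant0:(0,0)->E->(0,1) | ant1:(0,1)->W->(0,0) | ant2:(0,3)->S->(1,3)
  grid max=5 at (0,0)

(0,1) (0,0) (1,3)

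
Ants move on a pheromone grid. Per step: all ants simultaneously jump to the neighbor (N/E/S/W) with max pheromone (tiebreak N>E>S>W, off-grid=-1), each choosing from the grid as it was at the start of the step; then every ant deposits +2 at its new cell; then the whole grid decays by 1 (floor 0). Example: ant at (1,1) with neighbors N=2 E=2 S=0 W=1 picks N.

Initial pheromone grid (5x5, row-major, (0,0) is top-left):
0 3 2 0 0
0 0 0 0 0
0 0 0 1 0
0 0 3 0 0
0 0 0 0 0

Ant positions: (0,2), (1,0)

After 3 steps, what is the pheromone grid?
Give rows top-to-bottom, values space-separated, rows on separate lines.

After step 1: ants at (0,1),(0,0)
  1 4 1 0 0
  0 0 0 0 0
  0 0 0 0 0
  0 0 2 0 0
  0 0 0 0 0
After step 2: ants at (0,2),(0,1)
  0 5 2 0 0
  0 0 0 0 0
  0 0 0 0 0
  0 0 1 0 0
  0 0 0 0 0
After step 3: ants at (0,1),(0,2)
  0 6 3 0 0
  0 0 0 0 0
  0 0 0 0 0
  0 0 0 0 0
  0 0 0 0 0

0 6 3 0 0
0 0 0 0 0
0 0 0 0 0
0 0 0 0 0
0 0 0 0 0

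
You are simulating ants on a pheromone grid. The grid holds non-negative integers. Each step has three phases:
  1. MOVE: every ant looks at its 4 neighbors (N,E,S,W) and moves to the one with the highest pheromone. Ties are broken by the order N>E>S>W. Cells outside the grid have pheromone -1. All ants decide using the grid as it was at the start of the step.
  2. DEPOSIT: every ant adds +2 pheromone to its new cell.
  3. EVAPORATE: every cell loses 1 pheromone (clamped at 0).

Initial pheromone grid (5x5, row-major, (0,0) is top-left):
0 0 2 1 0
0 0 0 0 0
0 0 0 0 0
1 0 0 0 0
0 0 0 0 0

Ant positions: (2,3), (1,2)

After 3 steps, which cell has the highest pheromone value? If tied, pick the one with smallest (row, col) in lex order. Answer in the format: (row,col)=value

Answer: (0,2)=5

Derivation:
Step 1: ant0:(2,3)->N->(1,3) | ant1:(1,2)->N->(0,2)
  grid max=3 at (0,2)
Step 2: ant0:(1,3)->N->(0,3) | ant1:(0,2)->E->(0,3)
  grid max=3 at (0,3)
Step 3: ant0:(0,3)->W->(0,2) | ant1:(0,3)->W->(0,2)
  grid max=5 at (0,2)
Final grid:
  0 0 5 2 0
  0 0 0 0 0
  0 0 0 0 0
  0 0 0 0 0
  0 0 0 0 0
Max pheromone 5 at (0,2)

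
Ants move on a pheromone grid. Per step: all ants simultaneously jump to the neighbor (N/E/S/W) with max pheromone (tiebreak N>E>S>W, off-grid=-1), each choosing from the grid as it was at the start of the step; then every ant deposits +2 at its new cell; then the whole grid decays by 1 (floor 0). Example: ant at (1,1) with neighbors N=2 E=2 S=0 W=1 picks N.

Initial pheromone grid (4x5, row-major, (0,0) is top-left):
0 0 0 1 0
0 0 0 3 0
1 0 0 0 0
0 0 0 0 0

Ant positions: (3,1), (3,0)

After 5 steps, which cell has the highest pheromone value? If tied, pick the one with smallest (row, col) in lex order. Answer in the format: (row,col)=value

Step 1: ant0:(3,1)->N->(2,1) | ant1:(3,0)->N->(2,0)
  grid max=2 at (1,3)
Step 2: ant0:(2,1)->W->(2,0) | ant1:(2,0)->E->(2,1)
  grid max=3 at (2,0)
Step 3: ant0:(2,0)->E->(2,1) | ant1:(2,1)->W->(2,0)
  grid max=4 at (2,0)
Step 4: ant0:(2,1)->W->(2,0) | ant1:(2,0)->E->(2,1)
  grid max=5 at (2,0)
Step 5: ant0:(2,0)->E->(2,1) | ant1:(2,1)->W->(2,0)
  grid max=6 at (2,0)
Final grid:
  0 0 0 0 0
  0 0 0 0 0
  6 5 0 0 0
  0 0 0 0 0
Max pheromone 6 at (2,0)

Answer: (2,0)=6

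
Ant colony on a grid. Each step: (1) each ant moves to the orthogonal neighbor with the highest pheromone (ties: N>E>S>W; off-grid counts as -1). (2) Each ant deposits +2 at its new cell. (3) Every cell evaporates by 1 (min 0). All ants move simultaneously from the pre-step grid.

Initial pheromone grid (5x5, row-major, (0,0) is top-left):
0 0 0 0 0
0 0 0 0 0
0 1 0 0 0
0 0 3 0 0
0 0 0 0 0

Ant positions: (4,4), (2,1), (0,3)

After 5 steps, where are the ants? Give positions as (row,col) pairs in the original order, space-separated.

Step 1: ant0:(4,4)->N->(3,4) | ant1:(2,1)->N->(1,1) | ant2:(0,3)->E->(0,4)
  grid max=2 at (3,2)
Step 2: ant0:(3,4)->N->(2,4) | ant1:(1,1)->N->(0,1) | ant2:(0,4)->S->(1,4)
  grid max=1 at (0,1)
Step 3: ant0:(2,4)->N->(1,4) | ant1:(0,1)->E->(0,2) | ant2:(1,4)->S->(2,4)
  grid max=2 at (1,4)
Step 4: ant0:(1,4)->S->(2,4) | ant1:(0,2)->E->(0,3) | ant2:(2,4)->N->(1,4)
  grid max=3 at (1,4)
Step 5: ant0:(2,4)->N->(1,4) | ant1:(0,3)->E->(0,4) | ant2:(1,4)->S->(2,4)
  grid max=4 at (1,4)

(1,4) (0,4) (2,4)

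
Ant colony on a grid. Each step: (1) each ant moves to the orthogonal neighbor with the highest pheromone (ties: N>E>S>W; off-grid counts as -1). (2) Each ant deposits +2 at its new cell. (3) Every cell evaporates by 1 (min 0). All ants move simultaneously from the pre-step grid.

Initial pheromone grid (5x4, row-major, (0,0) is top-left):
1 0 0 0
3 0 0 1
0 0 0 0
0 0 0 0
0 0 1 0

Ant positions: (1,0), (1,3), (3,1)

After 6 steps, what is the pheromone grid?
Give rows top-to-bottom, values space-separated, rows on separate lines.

After step 1: ants at (0,0),(0,3),(2,1)
  2 0 0 1
  2 0 0 0
  0 1 0 0
  0 0 0 0
  0 0 0 0
After step 2: ants at (1,0),(1,3),(1,1)
  1 0 0 0
  3 1 0 1
  0 0 0 0
  0 0 0 0
  0 0 0 0
After step 3: ants at (0,0),(0,3),(1,0)
  2 0 0 1
  4 0 0 0
  0 0 0 0
  0 0 0 0
  0 0 0 0
After step 4: ants at (1,0),(1,3),(0,0)
  3 0 0 0
  5 0 0 1
  0 0 0 0
  0 0 0 0
  0 0 0 0
After step 5: ants at (0,0),(0,3),(1,0)
  4 0 0 1
  6 0 0 0
  0 0 0 0
  0 0 0 0
  0 0 0 0
After step 6: ants at (1,0),(1,3),(0,0)
  5 0 0 0
  7 0 0 1
  0 0 0 0
  0 0 0 0
  0 0 0 0

5 0 0 0
7 0 0 1
0 0 0 0
0 0 0 0
0 0 0 0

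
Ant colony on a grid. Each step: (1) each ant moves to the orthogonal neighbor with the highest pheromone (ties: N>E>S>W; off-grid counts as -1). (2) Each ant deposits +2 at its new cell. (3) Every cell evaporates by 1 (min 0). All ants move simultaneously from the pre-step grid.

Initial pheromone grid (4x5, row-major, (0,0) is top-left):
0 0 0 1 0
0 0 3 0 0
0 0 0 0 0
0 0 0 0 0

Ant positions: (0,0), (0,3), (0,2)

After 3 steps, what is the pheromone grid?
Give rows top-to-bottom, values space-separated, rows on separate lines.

After step 1: ants at (0,1),(0,4),(1,2)
  0 1 0 0 1
  0 0 4 0 0
  0 0 0 0 0
  0 0 0 0 0
After step 2: ants at (0,2),(1,4),(0,2)
  0 0 3 0 0
  0 0 3 0 1
  0 0 0 0 0
  0 0 0 0 0
After step 3: ants at (1,2),(0,4),(1,2)
  0 0 2 0 1
  0 0 6 0 0
  0 0 0 0 0
  0 0 0 0 0

0 0 2 0 1
0 0 6 0 0
0 0 0 0 0
0 0 0 0 0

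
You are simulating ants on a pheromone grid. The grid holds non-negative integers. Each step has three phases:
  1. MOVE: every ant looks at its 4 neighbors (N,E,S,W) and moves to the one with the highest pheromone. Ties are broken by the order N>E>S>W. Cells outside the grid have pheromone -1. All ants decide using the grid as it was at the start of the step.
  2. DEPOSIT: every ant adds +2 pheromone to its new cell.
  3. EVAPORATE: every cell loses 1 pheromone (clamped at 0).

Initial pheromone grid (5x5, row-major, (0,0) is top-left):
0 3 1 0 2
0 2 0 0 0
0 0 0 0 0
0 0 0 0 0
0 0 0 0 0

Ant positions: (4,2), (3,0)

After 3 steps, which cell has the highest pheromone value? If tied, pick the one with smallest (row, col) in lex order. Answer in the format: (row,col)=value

Answer: (0,0)=1

Derivation:
Step 1: ant0:(4,2)->N->(3,2) | ant1:(3,0)->N->(2,0)
  grid max=2 at (0,1)
Step 2: ant0:(3,2)->N->(2,2) | ant1:(2,0)->N->(1,0)
  grid max=1 at (0,1)
Step 3: ant0:(2,2)->N->(1,2) | ant1:(1,0)->N->(0,0)
  grid max=1 at (0,0)
Final grid:
  1 0 0 0 0
  0 0 1 0 0
  0 0 0 0 0
  0 0 0 0 0
  0 0 0 0 0
Max pheromone 1 at (0,0)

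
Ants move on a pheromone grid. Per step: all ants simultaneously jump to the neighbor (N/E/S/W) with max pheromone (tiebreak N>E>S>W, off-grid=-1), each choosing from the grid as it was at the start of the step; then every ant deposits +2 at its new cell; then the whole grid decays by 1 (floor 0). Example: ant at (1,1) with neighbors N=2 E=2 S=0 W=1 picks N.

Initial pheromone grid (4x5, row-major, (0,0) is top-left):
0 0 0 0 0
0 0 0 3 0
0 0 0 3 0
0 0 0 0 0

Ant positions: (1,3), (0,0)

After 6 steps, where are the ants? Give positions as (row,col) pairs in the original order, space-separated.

Step 1: ant0:(1,3)->S->(2,3) | ant1:(0,0)->E->(0,1)
  grid max=4 at (2,3)
Step 2: ant0:(2,3)->N->(1,3) | ant1:(0,1)->E->(0,2)
  grid max=3 at (1,3)
Step 3: ant0:(1,3)->S->(2,3) | ant1:(0,2)->E->(0,3)
  grid max=4 at (2,3)
Step 4: ant0:(2,3)->N->(1,3) | ant1:(0,3)->S->(1,3)
  grid max=5 at (1,3)
Step 5: ant0:(1,3)->S->(2,3) | ant1:(1,3)->S->(2,3)
  grid max=6 at (2,3)
Step 6: ant0:(2,3)->N->(1,3) | ant1:(2,3)->N->(1,3)
  grid max=7 at (1,3)

(1,3) (1,3)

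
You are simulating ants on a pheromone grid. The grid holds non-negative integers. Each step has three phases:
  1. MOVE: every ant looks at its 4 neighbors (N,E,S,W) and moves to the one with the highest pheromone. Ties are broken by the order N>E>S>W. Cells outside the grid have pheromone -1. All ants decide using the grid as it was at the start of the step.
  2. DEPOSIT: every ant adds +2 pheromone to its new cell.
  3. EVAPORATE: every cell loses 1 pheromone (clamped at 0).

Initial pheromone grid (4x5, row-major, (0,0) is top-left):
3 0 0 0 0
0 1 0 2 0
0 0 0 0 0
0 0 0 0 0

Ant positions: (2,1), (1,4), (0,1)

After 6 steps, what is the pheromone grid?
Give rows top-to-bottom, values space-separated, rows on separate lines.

After step 1: ants at (1,1),(1,3),(0,0)
  4 0 0 0 0
  0 2 0 3 0
  0 0 0 0 0
  0 0 0 0 0
After step 2: ants at (0,1),(0,3),(0,1)
  3 3 0 1 0
  0 1 0 2 0
  0 0 0 0 0
  0 0 0 0 0
After step 3: ants at (0,0),(1,3),(0,0)
  6 2 0 0 0
  0 0 0 3 0
  0 0 0 0 0
  0 0 0 0 0
After step 4: ants at (0,1),(0,3),(0,1)
  5 5 0 1 0
  0 0 0 2 0
  0 0 0 0 0
  0 0 0 0 0
After step 5: ants at (0,0),(1,3),(0,0)
  8 4 0 0 0
  0 0 0 3 0
  0 0 0 0 0
  0 0 0 0 0
After step 6: ants at (0,1),(0,3),(0,1)
  7 7 0 1 0
  0 0 0 2 0
  0 0 0 0 0
  0 0 0 0 0

7 7 0 1 0
0 0 0 2 0
0 0 0 0 0
0 0 0 0 0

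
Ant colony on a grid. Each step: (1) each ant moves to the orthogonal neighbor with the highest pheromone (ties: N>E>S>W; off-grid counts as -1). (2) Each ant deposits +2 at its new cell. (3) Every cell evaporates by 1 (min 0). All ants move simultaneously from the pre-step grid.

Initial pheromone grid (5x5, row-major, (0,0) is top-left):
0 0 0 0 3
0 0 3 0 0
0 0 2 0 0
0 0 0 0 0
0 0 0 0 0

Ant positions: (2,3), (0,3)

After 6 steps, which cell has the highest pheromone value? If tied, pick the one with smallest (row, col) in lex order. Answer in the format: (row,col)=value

Step 1: ant0:(2,3)->W->(2,2) | ant1:(0,3)->E->(0,4)
  grid max=4 at (0,4)
Step 2: ant0:(2,2)->N->(1,2) | ant1:(0,4)->S->(1,4)
  grid max=3 at (0,4)
Step 3: ant0:(1,2)->S->(2,2) | ant1:(1,4)->N->(0,4)
  grid max=4 at (0,4)
Step 4: ant0:(2,2)->N->(1,2) | ant1:(0,4)->S->(1,4)
  grid max=3 at (0,4)
Step 5: ant0:(1,2)->S->(2,2) | ant1:(1,4)->N->(0,4)
  grid max=4 at (0,4)
Step 6: ant0:(2,2)->N->(1,2) | ant1:(0,4)->S->(1,4)
  grid max=3 at (0,4)
Final grid:
  0 0 0 0 3
  0 0 3 0 1
  0 0 2 0 0
  0 0 0 0 0
  0 0 0 0 0
Max pheromone 3 at (0,4)

Answer: (0,4)=3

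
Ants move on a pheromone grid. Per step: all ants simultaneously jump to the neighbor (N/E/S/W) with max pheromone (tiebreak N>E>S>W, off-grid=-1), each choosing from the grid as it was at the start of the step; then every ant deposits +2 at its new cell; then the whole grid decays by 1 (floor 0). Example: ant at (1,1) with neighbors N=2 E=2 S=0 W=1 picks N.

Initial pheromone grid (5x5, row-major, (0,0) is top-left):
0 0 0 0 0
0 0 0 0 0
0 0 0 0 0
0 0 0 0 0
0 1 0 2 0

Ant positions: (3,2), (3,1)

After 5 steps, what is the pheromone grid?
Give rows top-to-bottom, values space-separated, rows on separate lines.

After step 1: ants at (2,2),(4,1)
  0 0 0 0 0
  0 0 0 0 0
  0 0 1 0 0
  0 0 0 0 0
  0 2 0 1 0
After step 2: ants at (1,2),(3,1)
  0 0 0 0 0
  0 0 1 0 0
  0 0 0 0 0
  0 1 0 0 0
  0 1 0 0 0
After step 3: ants at (0,2),(4,1)
  0 0 1 0 0
  0 0 0 0 0
  0 0 0 0 0
  0 0 0 0 0
  0 2 0 0 0
After step 4: ants at (0,3),(3,1)
  0 0 0 1 0
  0 0 0 0 0
  0 0 0 0 0
  0 1 0 0 0
  0 1 0 0 0
After step 5: ants at (0,4),(4,1)
  0 0 0 0 1
  0 0 0 0 0
  0 0 0 0 0
  0 0 0 0 0
  0 2 0 0 0

0 0 0 0 1
0 0 0 0 0
0 0 0 0 0
0 0 0 0 0
0 2 0 0 0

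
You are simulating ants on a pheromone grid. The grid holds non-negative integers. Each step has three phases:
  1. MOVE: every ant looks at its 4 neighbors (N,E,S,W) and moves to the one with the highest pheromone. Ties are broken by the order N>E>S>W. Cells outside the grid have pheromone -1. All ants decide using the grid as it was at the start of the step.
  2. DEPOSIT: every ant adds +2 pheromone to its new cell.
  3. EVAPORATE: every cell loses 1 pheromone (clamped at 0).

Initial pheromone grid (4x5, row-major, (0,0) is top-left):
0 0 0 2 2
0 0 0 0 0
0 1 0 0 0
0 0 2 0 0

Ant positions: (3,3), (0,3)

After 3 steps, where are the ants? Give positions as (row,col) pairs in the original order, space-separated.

Step 1: ant0:(3,3)->W->(3,2) | ant1:(0,3)->E->(0,4)
  grid max=3 at (0,4)
Step 2: ant0:(3,2)->N->(2,2) | ant1:(0,4)->W->(0,3)
  grid max=2 at (0,3)
Step 3: ant0:(2,2)->S->(3,2) | ant1:(0,3)->E->(0,4)
  grid max=3 at (0,4)

(3,2) (0,4)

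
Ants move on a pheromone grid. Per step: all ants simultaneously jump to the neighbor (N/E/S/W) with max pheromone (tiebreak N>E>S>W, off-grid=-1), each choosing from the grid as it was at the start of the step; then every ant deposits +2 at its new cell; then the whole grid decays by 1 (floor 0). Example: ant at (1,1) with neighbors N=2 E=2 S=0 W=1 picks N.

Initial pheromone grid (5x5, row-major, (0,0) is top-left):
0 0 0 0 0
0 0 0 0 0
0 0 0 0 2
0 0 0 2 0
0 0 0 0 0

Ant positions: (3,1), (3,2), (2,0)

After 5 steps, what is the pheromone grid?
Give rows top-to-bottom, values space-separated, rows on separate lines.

After step 1: ants at (2,1),(3,3),(1,0)
  0 0 0 0 0
  1 0 0 0 0
  0 1 0 0 1
  0 0 0 3 0
  0 0 0 0 0
After step 2: ants at (1,1),(2,3),(0,0)
  1 0 0 0 0
  0 1 0 0 0
  0 0 0 1 0
  0 0 0 2 0
  0 0 0 0 0
After step 3: ants at (0,1),(3,3),(0,1)
  0 3 0 0 0
  0 0 0 0 0
  0 0 0 0 0
  0 0 0 3 0
  0 0 0 0 0
After step 4: ants at (0,2),(2,3),(0,2)
  0 2 3 0 0
  0 0 0 0 0
  0 0 0 1 0
  0 0 0 2 0
  0 0 0 0 0
After step 5: ants at (0,1),(3,3),(0,1)
  0 5 2 0 0
  0 0 0 0 0
  0 0 0 0 0
  0 0 0 3 0
  0 0 0 0 0

0 5 2 0 0
0 0 0 0 0
0 0 0 0 0
0 0 0 3 0
0 0 0 0 0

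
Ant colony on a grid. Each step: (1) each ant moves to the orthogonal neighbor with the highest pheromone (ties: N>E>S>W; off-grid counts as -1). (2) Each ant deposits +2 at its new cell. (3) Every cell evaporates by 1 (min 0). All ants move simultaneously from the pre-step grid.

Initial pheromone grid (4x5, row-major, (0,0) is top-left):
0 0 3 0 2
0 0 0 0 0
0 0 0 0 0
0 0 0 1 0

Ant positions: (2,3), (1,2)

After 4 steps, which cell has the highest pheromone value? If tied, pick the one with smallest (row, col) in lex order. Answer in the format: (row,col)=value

Answer: (0,2)=3

Derivation:
Step 1: ant0:(2,3)->S->(3,3) | ant1:(1,2)->N->(0,2)
  grid max=4 at (0,2)
Step 2: ant0:(3,3)->N->(2,3) | ant1:(0,2)->E->(0,3)
  grid max=3 at (0,2)
Step 3: ant0:(2,3)->S->(3,3) | ant1:(0,3)->W->(0,2)
  grid max=4 at (0,2)
Step 4: ant0:(3,3)->N->(2,3) | ant1:(0,2)->E->(0,3)
  grid max=3 at (0,2)
Final grid:
  0 0 3 1 0
  0 0 0 0 0
  0 0 0 1 0
  0 0 0 1 0
Max pheromone 3 at (0,2)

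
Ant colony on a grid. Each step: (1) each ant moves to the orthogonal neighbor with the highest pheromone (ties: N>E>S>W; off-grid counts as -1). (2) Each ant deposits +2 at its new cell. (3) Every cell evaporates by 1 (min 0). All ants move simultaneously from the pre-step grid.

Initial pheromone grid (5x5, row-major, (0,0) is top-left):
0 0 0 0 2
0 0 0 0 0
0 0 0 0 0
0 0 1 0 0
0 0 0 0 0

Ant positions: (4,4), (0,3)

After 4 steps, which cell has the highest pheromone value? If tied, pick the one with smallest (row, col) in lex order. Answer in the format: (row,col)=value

Step 1: ant0:(4,4)->N->(3,4) | ant1:(0,3)->E->(0,4)
  grid max=3 at (0,4)
Step 2: ant0:(3,4)->N->(2,4) | ant1:(0,4)->S->(1,4)
  grid max=2 at (0,4)
Step 3: ant0:(2,4)->N->(1,4) | ant1:(1,4)->N->(0,4)
  grid max=3 at (0,4)
Step 4: ant0:(1,4)->N->(0,4) | ant1:(0,4)->S->(1,4)
  grid max=4 at (0,4)
Final grid:
  0 0 0 0 4
  0 0 0 0 3
  0 0 0 0 0
  0 0 0 0 0
  0 0 0 0 0
Max pheromone 4 at (0,4)

Answer: (0,4)=4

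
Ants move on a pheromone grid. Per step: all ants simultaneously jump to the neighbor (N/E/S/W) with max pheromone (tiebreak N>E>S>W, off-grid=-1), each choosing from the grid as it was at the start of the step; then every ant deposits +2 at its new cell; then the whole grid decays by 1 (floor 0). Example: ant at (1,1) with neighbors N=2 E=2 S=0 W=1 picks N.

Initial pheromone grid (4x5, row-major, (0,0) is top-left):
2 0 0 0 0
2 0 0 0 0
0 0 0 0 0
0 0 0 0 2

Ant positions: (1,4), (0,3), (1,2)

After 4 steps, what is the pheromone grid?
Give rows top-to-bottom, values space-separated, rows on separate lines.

After step 1: ants at (0,4),(0,4),(0,2)
  1 0 1 0 3
  1 0 0 0 0
  0 0 0 0 0
  0 0 0 0 1
After step 2: ants at (1,4),(1,4),(0,3)
  0 0 0 1 2
  0 0 0 0 3
  0 0 0 0 0
  0 0 0 0 0
After step 3: ants at (0,4),(0,4),(0,4)
  0 0 0 0 7
  0 0 0 0 2
  0 0 0 0 0
  0 0 0 0 0
After step 4: ants at (1,4),(1,4),(1,4)
  0 0 0 0 6
  0 0 0 0 7
  0 0 0 0 0
  0 0 0 0 0

0 0 0 0 6
0 0 0 0 7
0 0 0 0 0
0 0 0 0 0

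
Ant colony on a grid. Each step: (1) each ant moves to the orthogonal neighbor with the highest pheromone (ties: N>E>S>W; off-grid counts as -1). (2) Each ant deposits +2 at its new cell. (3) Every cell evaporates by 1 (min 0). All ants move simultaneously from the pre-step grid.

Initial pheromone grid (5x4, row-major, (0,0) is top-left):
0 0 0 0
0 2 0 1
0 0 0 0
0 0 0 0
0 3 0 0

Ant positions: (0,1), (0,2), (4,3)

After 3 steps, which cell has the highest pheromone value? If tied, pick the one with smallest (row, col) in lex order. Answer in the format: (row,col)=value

Answer: (1,1)=3

Derivation:
Step 1: ant0:(0,1)->S->(1,1) | ant1:(0,2)->E->(0,3) | ant2:(4,3)->N->(3,3)
  grid max=3 at (1,1)
Step 2: ant0:(1,1)->N->(0,1) | ant1:(0,3)->S->(1,3) | ant2:(3,3)->N->(2,3)
  grid max=2 at (1,1)
Step 3: ant0:(0,1)->S->(1,1) | ant1:(1,3)->S->(2,3) | ant2:(2,3)->N->(1,3)
  grid max=3 at (1,1)
Final grid:
  0 0 0 0
  0 3 0 2
  0 0 0 2
  0 0 0 0
  0 0 0 0
Max pheromone 3 at (1,1)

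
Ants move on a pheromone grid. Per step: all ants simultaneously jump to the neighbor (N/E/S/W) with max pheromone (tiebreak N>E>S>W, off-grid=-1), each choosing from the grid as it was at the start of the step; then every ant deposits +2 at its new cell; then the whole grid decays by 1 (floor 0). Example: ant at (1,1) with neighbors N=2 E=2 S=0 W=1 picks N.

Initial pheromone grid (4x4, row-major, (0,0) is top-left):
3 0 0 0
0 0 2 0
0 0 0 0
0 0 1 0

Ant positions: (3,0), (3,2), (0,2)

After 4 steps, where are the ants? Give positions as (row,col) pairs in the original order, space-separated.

Step 1: ant0:(3,0)->N->(2,0) | ant1:(3,2)->N->(2,2) | ant2:(0,2)->S->(1,2)
  grid max=3 at (1,2)
Step 2: ant0:(2,0)->N->(1,0) | ant1:(2,2)->N->(1,2) | ant2:(1,2)->S->(2,2)
  grid max=4 at (1,2)
Step 3: ant0:(1,0)->N->(0,0) | ant1:(1,2)->S->(2,2) | ant2:(2,2)->N->(1,2)
  grid max=5 at (1,2)
Step 4: ant0:(0,0)->E->(0,1) | ant1:(2,2)->N->(1,2) | ant2:(1,2)->S->(2,2)
  grid max=6 at (1,2)

(0,1) (1,2) (2,2)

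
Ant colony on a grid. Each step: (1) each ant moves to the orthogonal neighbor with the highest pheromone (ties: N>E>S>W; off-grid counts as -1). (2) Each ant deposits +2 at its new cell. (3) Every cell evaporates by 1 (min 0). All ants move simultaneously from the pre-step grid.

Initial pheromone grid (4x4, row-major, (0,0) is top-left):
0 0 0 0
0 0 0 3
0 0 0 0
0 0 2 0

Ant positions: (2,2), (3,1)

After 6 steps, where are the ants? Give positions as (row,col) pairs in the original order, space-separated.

Step 1: ant0:(2,2)->S->(3,2) | ant1:(3,1)->E->(3,2)
  grid max=5 at (3,2)
Step 2: ant0:(3,2)->N->(2,2) | ant1:(3,2)->N->(2,2)
  grid max=4 at (3,2)
Step 3: ant0:(2,2)->S->(3,2) | ant1:(2,2)->S->(3,2)
  grid max=7 at (3,2)
Step 4: ant0:(3,2)->N->(2,2) | ant1:(3,2)->N->(2,2)
  grid max=6 at (3,2)
Step 5: ant0:(2,2)->S->(3,2) | ant1:(2,2)->S->(3,2)
  grid max=9 at (3,2)
Step 6: ant0:(3,2)->N->(2,2) | ant1:(3,2)->N->(2,2)
  grid max=8 at (3,2)

(2,2) (2,2)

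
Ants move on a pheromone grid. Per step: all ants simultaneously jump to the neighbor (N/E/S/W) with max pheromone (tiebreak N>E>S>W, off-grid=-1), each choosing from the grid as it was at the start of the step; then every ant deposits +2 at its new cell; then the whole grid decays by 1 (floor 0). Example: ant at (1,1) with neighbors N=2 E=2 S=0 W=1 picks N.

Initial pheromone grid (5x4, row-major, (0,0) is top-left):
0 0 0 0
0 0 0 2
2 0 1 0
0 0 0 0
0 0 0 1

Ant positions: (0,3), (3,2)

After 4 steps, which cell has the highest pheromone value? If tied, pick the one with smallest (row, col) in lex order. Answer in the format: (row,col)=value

Step 1: ant0:(0,3)->S->(1,3) | ant1:(3,2)->N->(2,2)
  grid max=3 at (1,3)
Step 2: ant0:(1,3)->N->(0,3) | ant1:(2,2)->N->(1,2)
  grid max=2 at (1,3)
Step 3: ant0:(0,3)->S->(1,3) | ant1:(1,2)->E->(1,3)
  grid max=5 at (1,3)
Step 4: ant0:(1,3)->N->(0,3) | ant1:(1,3)->N->(0,3)
  grid max=4 at (1,3)
Final grid:
  0 0 0 3
  0 0 0 4
  0 0 0 0
  0 0 0 0
  0 0 0 0
Max pheromone 4 at (1,3)

Answer: (1,3)=4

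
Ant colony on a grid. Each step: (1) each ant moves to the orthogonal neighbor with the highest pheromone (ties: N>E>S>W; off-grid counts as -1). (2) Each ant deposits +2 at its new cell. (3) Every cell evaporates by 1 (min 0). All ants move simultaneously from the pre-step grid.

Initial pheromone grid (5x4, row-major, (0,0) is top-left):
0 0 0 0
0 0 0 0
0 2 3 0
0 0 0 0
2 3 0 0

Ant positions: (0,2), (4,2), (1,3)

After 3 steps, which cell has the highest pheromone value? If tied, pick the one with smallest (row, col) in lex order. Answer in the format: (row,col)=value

Step 1: ant0:(0,2)->E->(0,3) | ant1:(4,2)->W->(4,1) | ant2:(1,3)->N->(0,3)
  grid max=4 at (4,1)
Step 2: ant0:(0,3)->S->(1,3) | ant1:(4,1)->W->(4,0) | ant2:(0,3)->S->(1,3)
  grid max=3 at (1,3)
Step 3: ant0:(1,3)->N->(0,3) | ant1:(4,0)->E->(4,1) | ant2:(1,3)->N->(0,3)
  grid max=5 at (0,3)
Final grid:
  0 0 0 5
  0 0 0 2
  0 0 0 0
  0 0 0 0
  1 4 0 0
Max pheromone 5 at (0,3)

Answer: (0,3)=5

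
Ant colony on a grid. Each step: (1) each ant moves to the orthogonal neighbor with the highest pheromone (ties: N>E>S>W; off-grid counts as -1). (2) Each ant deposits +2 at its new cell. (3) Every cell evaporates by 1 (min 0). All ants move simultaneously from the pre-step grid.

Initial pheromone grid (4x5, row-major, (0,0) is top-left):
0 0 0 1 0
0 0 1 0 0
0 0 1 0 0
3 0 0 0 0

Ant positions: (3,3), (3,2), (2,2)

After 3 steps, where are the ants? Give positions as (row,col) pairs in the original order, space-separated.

Step 1: ant0:(3,3)->N->(2,3) | ant1:(3,2)->N->(2,2) | ant2:(2,2)->N->(1,2)
  grid max=2 at (1,2)
Step 2: ant0:(2,3)->W->(2,2) | ant1:(2,2)->N->(1,2) | ant2:(1,2)->S->(2,2)
  grid max=5 at (2,2)
Step 3: ant0:(2,2)->N->(1,2) | ant1:(1,2)->S->(2,2) | ant2:(2,2)->N->(1,2)
  grid max=6 at (1,2)

(1,2) (2,2) (1,2)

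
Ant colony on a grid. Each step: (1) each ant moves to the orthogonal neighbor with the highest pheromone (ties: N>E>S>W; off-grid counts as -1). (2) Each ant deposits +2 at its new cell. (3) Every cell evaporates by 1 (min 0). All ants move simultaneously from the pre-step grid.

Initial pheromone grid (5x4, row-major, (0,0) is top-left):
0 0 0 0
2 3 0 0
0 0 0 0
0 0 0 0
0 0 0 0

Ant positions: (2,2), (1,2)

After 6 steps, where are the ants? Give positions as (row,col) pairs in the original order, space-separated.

Step 1: ant0:(2,2)->N->(1,2) | ant1:(1,2)->W->(1,1)
  grid max=4 at (1,1)
Step 2: ant0:(1,2)->W->(1,1) | ant1:(1,1)->E->(1,2)
  grid max=5 at (1,1)
Step 3: ant0:(1,1)->E->(1,2) | ant1:(1,2)->W->(1,1)
  grid max=6 at (1,1)
Step 4: ant0:(1,2)->W->(1,1) | ant1:(1,1)->E->(1,2)
  grid max=7 at (1,1)
Step 5: ant0:(1,1)->E->(1,2) | ant1:(1,2)->W->(1,1)
  grid max=8 at (1,1)
Step 6: ant0:(1,2)->W->(1,1) | ant1:(1,1)->E->(1,2)
  grid max=9 at (1,1)

(1,1) (1,2)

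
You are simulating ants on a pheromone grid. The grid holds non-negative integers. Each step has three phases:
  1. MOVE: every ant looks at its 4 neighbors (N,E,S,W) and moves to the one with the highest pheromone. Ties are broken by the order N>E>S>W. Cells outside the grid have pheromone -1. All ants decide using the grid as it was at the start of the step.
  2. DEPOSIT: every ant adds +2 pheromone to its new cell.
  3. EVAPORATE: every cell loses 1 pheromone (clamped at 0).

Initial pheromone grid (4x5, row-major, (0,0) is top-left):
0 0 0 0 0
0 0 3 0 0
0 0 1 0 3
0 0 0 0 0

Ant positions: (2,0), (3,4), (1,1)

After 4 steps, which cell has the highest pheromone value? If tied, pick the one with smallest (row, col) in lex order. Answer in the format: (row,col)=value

Step 1: ant0:(2,0)->N->(1,0) | ant1:(3,4)->N->(2,4) | ant2:(1,1)->E->(1,2)
  grid max=4 at (1,2)
Step 2: ant0:(1,0)->N->(0,0) | ant1:(2,4)->N->(1,4) | ant2:(1,2)->N->(0,2)
  grid max=3 at (1,2)
Step 3: ant0:(0,0)->E->(0,1) | ant1:(1,4)->S->(2,4) | ant2:(0,2)->S->(1,2)
  grid max=4 at (1,2)
Step 4: ant0:(0,1)->E->(0,2) | ant1:(2,4)->N->(1,4) | ant2:(1,2)->N->(0,2)
  grid max=3 at (0,2)
Final grid:
  0 0 3 0 0
  0 0 3 0 1
  0 0 0 0 3
  0 0 0 0 0
Max pheromone 3 at (0,2)

Answer: (0,2)=3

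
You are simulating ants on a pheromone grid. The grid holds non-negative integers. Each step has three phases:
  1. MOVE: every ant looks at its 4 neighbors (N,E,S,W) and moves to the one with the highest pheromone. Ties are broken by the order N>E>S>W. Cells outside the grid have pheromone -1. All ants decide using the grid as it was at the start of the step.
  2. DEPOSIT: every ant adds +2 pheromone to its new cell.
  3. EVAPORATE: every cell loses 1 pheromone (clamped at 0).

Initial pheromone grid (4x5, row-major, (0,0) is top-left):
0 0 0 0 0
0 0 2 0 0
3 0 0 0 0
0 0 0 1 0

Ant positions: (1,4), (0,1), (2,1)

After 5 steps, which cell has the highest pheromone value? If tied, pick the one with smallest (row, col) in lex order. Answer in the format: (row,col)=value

Step 1: ant0:(1,4)->N->(0,4) | ant1:(0,1)->E->(0,2) | ant2:(2,1)->W->(2,0)
  grid max=4 at (2,0)
Step 2: ant0:(0,4)->S->(1,4) | ant1:(0,2)->S->(1,2) | ant2:(2,0)->N->(1,0)
  grid max=3 at (2,0)
Step 3: ant0:(1,4)->N->(0,4) | ant1:(1,2)->N->(0,2) | ant2:(1,0)->S->(2,0)
  grid max=4 at (2,0)
Step 4: ant0:(0,4)->S->(1,4) | ant1:(0,2)->S->(1,2) | ant2:(2,0)->N->(1,0)
  grid max=3 at (2,0)
Step 5: ant0:(1,4)->N->(0,4) | ant1:(1,2)->N->(0,2) | ant2:(1,0)->S->(2,0)
  grid max=4 at (2,0)
Final grid:
  0 0 1 0 1
  0 0 1 0 0
  4 0 0 0 0
  0 0 0 0 0
Max pheromone 4 at (2,0)

Answer: (2,0)=4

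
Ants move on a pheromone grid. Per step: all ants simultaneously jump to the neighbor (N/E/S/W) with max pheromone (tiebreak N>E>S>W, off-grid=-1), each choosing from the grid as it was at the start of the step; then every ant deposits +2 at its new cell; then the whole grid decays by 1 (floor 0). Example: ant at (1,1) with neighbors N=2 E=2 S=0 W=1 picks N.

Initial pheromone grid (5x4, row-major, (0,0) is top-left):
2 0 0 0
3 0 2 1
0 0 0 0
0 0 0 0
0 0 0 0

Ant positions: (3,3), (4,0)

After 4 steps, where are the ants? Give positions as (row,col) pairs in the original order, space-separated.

Step 1: ant0:(3,3)->N->(2,3) | ant1:(4,0)->N->(3,0)
  grid max=2 at (1,0)
Step 2: ant0:(2,3)->N->(1,3) | ant1:(3,0)->N->(2,0)
  grid max=1 at (1,0)
Step 3: ant0:(1,3)->N->(0,3) | ant1:(2,0)->N->(1,0)
  grid max=2 at (1,0)
Step 4: ant0:(0,3)->S->(1,3) | ant1:(1,0)->N->(0,0)
  grid max=1 at (0,0)

(1,3) (0,0)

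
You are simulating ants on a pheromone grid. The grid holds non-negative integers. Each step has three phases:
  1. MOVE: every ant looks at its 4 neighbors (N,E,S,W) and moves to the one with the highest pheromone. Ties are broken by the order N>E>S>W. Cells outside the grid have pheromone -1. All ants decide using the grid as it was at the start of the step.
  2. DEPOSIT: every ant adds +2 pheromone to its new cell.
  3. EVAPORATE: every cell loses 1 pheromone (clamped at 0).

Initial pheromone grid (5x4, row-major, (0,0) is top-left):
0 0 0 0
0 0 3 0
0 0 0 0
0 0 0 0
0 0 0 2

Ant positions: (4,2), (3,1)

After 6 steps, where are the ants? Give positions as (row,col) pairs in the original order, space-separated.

Step 1: ant0:(4,2)->E->(4,3) | ant1:(3,1)->N->(2,1)
  grid max=3 at (4,3)
Step 2: ant0:(4,3)->N->(3,3) | ant1:(2,1)->N->(1,1)
  grid max=2 at (4,3)
Step 3: ant0:(3,3)->S->(4,3) | ant1:(1,1)->E->(1,2)
  grid max=3 at (4,3)
Step 4: ant0:(4,3)->N->(3,3) | ant1:(1,2)->N->(0,2)
  grid max=2 at (4,3)
Step 5: ant0:(3,3)->S->(4,3) | ant1:(0,2)->S->(1,2)
  grid max=3 at (4,3)
Step 6: ant0:(4,3)->N->(3,3) | ant1:(1,2)->N->(0,2)
  grid max=2 at (4,3)

(3,3) (0,2)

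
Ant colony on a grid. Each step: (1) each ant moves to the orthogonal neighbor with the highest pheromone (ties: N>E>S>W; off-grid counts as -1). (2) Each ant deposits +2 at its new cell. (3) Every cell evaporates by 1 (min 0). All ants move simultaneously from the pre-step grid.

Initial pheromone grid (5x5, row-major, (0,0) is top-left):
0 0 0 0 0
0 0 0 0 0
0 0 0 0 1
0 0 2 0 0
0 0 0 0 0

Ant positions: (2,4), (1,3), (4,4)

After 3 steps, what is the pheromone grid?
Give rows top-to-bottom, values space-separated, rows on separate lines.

After step 1: ants at (1,4),(0,3),(3,4)
  0 0 0 1 0
  0 0 0 0 1
  0 0 0 0 0
  0 0 1 0 1
  0 0 0 0 0
After step 2: ants at (0,4),(0,4),(2,4)
  0 0 0 0 3
  0 0 0 0 0
  0 0 0 0 1
  0 0 0 0 0
  0 0 0 0 0
After step 3: ants at (1,4),(1,4),(1,4)
  0 0 0 0 2
  0 0 0 0 5
  0 0 0 0 0
  0 0 0 0 0
  0 0 0 0 0

0 0 0 0 2
0 0 0 0 5
0 0 0 0 0
0 0 0 0 0
0 0 0 0 0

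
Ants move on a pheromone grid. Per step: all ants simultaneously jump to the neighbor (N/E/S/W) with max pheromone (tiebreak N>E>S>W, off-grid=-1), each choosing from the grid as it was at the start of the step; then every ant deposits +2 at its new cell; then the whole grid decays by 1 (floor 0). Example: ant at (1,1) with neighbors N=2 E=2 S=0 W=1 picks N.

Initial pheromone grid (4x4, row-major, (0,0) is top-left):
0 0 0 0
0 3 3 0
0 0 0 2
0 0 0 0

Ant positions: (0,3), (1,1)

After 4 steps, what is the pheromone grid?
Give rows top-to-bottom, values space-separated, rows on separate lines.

After step 1: ants at (1,3),(1,2)
  0 0 0 0
  0 2 4 1
  0 0 0 1
  0 0 0 0
After step 2: ants at (1,2),(1,1)
  0 0 0 0
  0 3 5 0
  0 0 0 0
  0 0 0 0
After step 3: ants at (1,1),(1,2)
  0 0 0 0
  0 4 6 0
  0 0 0 0
  0 0 0 0
After step 4: ants at (1,2),(1,1)
  0 0 0 0
  0 5 7 0
  0 0 0 0
  0 0 0 0

0 0 0 0
0 5 7 0
0 0 0 0
0 0 0 0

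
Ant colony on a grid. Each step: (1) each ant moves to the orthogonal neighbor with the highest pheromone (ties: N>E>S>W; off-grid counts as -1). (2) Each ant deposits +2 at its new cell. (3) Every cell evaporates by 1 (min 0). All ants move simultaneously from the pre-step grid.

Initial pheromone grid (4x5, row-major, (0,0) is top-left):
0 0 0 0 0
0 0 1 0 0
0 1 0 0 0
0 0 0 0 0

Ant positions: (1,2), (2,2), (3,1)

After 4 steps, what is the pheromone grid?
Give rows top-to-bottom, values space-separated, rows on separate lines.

After step 1: ants at (0,2),(1,2),(2,1)
  0 0 1 0 0
  0 0 2 0 0
  0 2 0 0 0
  0 0 0 0 0
After step 2: ants at (1,2),(0,2),(1,1)
  0 0 2 0 0
  0 1 3 0 0
  0 1 0 0 0
  0 0 0 0 0
After step 3: ants at (0,2),(1,2),(1,2)
  0 0 3 0 0
  0 0 6 0 0
  0 0 0 0 0
  0 0 0 0 0
After step 4: ants at (1,2),(0,2),(0,2)
  0 0 6 0 0
  0 0 7 0 0
  0 0 0 0 0
  0 0 0 0 0

0 0 6 0 0
0 0 7 0 0
0 0 0 0 0
0 0 0 0 0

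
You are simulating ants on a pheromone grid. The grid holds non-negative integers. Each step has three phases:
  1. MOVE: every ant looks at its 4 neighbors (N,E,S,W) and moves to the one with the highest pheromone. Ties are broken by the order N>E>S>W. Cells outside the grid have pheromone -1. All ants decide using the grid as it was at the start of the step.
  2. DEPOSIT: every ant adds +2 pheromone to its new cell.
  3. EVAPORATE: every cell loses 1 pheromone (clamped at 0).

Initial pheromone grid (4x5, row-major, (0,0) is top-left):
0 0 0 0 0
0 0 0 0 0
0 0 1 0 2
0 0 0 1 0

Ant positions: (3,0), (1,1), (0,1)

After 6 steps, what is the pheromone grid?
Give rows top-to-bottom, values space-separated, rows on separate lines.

After step 1: ants at (2,0),(0,1),(0,2)
  0 1 1 0 0
  0 0 0 0 0
  1 0 0 0 1
  0 0 0 0 0
After step 2: ants at (1,0),(0,2),(0,1)
  0 2 2 0 0
  1 0 0 0 0
  0 0 0 0 0
  0 0 0 0 0
After step 3: ants at (0,0),(0,1),(0,2)
  1 3 3 0 0
  0 0 0 0 0
  0 0 0 0 0
  0 0 0 0 0
After step 4: ants at (0,1),(0,2),(0,1)
  0 6 4 0 0
  0 0 0 0 0
  0 0 0 0 0
  0 0 0 0 0
After step 5: ants at (0,2),(0,1),(0,2)
  0 7 7 0 0
  0 0 0 0 0
  0 0 0 0 0
  0 0 0 0 0
After step 6: ants at (0,1),(0,2),(0,1)
  0 10 8 0 0
  0 0 0 0 0
  0 0 0 0 0
  0 0 0 0 0

0 10 8 0 0
0 0 0 0 0
0 0 0 0 0
0 0 0 0 0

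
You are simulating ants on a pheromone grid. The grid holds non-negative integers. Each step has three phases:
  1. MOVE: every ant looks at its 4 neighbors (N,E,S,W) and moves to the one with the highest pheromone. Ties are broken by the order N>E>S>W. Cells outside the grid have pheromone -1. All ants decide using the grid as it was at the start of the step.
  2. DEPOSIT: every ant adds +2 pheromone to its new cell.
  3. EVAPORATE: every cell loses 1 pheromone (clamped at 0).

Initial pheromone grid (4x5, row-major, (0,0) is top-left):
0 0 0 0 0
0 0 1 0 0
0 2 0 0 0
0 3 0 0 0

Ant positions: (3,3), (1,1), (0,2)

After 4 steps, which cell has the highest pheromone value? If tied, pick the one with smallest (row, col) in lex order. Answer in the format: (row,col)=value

Step 1: ant0:(3,3)->N->(2,3) | ant1:(1,1)->S->(2,1) | ant2:(0,2)->S->(1,2)
  grid max=3 at (2,1)
Step 2: ant0:(2,3)->N->(1,3) | ant1:(2,1)->S->(3,1) | ant2:(1,2)->N->(0,2)
  grid max=3 at (3,1)
Step 3: ant0:(1,3)->W->(1,2) | ant1:(3,1)->N->(2,1) | ant2:(0,2)->S->(1,2)
  grid max=4 at (1,2)
Step 4: ant0:(1,2)->N->(0,2) | ant1:(2,1)->S->(3,1) | ant2:(1,2)->N->(0,2)
  grid max=3 at (0,2)
Final grid:
  0 0 3 0 0
  0 0 3 0 0
  0 2 0 0 0
  0 3 0 0 0
Max pheromone 3 at (0,2)

Answer: (0,2)=3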